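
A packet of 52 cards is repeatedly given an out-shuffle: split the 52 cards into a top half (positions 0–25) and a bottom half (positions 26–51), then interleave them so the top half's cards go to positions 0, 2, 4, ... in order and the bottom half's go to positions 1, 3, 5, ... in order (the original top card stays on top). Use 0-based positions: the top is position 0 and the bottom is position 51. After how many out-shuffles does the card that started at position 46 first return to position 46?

Follow position 46 under repeated out-shuffles:
46 → 41 → 31 → 11 → 22 → 44 → 37 → 23 → 46
It first returns after 8 out-shuffles.

8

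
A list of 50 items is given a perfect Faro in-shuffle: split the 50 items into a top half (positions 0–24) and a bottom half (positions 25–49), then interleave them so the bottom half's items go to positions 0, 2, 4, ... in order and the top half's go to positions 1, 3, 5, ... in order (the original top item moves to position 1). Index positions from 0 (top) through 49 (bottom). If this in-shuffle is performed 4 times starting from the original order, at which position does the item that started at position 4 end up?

28

Track the item's position through each in-shuffle:
4 → 9 → 19 → 39 → 28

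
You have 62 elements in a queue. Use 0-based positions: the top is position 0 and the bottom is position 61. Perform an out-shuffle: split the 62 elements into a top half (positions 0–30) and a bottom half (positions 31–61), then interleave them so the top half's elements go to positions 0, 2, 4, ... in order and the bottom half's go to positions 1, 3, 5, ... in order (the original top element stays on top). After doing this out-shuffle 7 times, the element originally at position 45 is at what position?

26

Track the element's position through each out-shuffle:
45 → 29 → 58 → 55 → 49 → 37 → 13 → 26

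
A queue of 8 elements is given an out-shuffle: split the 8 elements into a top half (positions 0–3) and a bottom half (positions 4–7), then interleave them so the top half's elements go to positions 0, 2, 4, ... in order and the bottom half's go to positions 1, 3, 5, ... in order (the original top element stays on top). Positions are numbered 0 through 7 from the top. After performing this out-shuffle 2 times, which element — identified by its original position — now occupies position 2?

Work backwards from position 2, undoing one out-shuffle at a time:
2 ← 1 ← 4
So the element now at position 2 started at position 4.

4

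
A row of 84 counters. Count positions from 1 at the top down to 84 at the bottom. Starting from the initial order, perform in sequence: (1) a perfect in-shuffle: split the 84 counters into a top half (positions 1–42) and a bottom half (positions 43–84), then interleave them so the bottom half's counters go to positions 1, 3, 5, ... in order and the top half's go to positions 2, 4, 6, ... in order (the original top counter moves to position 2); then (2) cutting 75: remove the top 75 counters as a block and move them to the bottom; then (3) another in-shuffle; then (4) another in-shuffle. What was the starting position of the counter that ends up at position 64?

46

Undo the operations in reverse order, starting from position 64:
  undo op 4 (in-shuffle, from top half): 64 ← 32
  undo op 3 (in-shuffle, from top half): 32 ← 16
  undo op 2 (cut 75): 16 ← 7
  undo op 1 (in-shuffle, from bottom half): 7 ← 46
So the counter at position 64 came from original position 46.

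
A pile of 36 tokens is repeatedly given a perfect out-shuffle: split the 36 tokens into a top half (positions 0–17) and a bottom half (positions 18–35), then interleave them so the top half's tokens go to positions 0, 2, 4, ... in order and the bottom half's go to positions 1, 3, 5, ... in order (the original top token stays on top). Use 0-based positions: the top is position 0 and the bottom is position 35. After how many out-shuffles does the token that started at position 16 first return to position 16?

Follow position 16 under repeated out-shuffles:
16 → 32 → 29 → 23 → 11 → 22 → 9 → 18 → 1 → 2 → 4 → 8 → 16
It first returns after 12 out-shuffles.

12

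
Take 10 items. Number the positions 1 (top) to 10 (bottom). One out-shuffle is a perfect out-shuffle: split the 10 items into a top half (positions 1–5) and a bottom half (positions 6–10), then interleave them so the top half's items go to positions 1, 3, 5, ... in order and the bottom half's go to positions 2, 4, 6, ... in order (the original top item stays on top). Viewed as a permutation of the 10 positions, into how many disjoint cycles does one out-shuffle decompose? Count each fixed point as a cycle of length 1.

4

Trace each unvisited position around until it returns:
(1) (2 3 5 9 8 6) (4 7) (10)
4 cycles in total.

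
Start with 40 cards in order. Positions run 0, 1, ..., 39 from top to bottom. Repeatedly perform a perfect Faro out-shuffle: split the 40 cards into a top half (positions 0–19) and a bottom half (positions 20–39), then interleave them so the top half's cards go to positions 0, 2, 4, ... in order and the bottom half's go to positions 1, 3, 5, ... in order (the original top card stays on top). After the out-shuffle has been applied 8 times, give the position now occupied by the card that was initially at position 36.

12

Track the card's position through each out-shuffle:
36 → 33 → 27 → 15 → 30 → 21 → 3 → 6 → 12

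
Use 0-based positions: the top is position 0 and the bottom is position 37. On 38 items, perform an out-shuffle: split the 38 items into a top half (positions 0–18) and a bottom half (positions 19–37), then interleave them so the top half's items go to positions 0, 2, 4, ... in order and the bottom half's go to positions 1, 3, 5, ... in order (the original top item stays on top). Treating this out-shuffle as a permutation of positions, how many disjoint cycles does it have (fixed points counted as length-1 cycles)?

3

Trace each unvisited position around until it returns:
(0) (1 2 4 8 16 32 ... len 36) (37)
3 cycles in total.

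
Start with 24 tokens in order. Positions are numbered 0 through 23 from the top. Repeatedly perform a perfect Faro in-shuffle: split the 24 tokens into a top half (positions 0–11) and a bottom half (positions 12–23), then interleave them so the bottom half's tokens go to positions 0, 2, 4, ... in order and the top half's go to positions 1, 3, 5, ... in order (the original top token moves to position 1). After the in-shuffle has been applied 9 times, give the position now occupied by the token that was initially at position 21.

Track the token's position through each in-shuffle:
21 → 18 → 12 → 0 → 1 → 3 → 7 → 15 → 6 → 13

13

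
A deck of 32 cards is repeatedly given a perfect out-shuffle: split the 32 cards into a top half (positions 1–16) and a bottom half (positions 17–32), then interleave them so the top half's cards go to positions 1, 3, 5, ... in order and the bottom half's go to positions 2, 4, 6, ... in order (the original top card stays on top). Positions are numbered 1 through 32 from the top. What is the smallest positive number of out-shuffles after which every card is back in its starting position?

The out-shuffle permutes the 32 positions with cycle lengths [1, 1, 5, 5, 5, 5, 5, 5].
Every card is home exactly when every cycle has completed a whole number of laps, i.e. after lcm(1, 5) = 5 out-shuffles.

5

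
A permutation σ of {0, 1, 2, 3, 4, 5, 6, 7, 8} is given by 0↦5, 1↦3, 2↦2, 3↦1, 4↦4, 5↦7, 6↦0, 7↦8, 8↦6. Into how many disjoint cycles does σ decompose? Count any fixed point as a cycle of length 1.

Cycle decomposition: (0 5 7 8 6) (1 3) (2) (4).
4 cycles.

4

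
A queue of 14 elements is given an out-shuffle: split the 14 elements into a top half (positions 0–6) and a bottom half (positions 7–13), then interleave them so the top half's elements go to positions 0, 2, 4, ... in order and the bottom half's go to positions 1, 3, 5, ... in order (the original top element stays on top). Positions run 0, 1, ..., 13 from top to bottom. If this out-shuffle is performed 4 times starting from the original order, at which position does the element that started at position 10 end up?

Track the element's position through each out-shuffle:
10 → 7 → 1 → 2 → 4

4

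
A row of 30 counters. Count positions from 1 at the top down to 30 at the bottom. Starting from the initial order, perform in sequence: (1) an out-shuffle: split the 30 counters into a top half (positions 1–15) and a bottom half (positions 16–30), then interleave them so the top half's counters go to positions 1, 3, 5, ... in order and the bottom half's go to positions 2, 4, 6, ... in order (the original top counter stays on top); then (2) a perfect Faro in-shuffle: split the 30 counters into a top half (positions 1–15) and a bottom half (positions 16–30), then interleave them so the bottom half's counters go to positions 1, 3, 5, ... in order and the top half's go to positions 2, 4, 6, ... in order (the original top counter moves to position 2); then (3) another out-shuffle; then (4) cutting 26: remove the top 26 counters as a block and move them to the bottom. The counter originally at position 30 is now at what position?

Track the counter from position 30 forward through each operation:
  after op 1 (out-shuffle): 30 → 30
  after op 2 (in-shuffle): 30 → 29
  after op 3 (out-shuffle): 29 → 28
  after op 4 (cut 26): 28 → 2

2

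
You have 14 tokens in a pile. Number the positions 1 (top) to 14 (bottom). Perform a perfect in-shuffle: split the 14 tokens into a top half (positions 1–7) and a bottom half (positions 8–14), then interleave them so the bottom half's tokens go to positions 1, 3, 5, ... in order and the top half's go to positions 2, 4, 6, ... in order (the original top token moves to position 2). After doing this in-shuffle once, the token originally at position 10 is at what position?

Track the token's position through each in-shuffle:
10 → 5

5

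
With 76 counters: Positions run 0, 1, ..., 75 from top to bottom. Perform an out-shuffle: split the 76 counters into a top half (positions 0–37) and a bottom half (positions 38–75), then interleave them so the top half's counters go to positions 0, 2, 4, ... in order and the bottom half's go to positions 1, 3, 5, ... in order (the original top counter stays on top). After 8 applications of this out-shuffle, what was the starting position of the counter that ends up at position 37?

52

Work backwards from position 37, undoing one out-shuffle at a time:
37 ← 56 ← 28 ← 14 ← 7 ← 41 ← 58 ← 29 ← 52
So the counter now at position 37 started at position 52.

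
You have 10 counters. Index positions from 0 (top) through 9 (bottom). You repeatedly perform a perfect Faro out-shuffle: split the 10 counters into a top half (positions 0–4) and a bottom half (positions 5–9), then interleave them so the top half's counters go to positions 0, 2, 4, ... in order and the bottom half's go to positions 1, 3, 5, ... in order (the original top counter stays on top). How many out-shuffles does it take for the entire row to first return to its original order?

The out-shuffle permutes the 10 positions with cycle lengths [1, 1, 2, 6].
Every counter is home exactly when every cycle has completed a whole number of laps, i.e. after lcm(1, 2, 6) = 6 out-shuffles.

6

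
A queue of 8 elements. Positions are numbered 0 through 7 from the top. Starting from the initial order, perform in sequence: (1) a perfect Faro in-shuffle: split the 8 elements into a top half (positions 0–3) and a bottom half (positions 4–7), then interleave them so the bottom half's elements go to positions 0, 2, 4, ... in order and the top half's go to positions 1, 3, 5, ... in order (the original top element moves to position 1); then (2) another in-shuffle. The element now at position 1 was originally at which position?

Undo the operations in reverse order, starting from position 1:
  undo op 2 (in-shuffle, from top half): 1 ← 0
  undo op 1 (in-shuffle, from bottom half): 0 ← 4
So the element at position 1 came from original position 4.

4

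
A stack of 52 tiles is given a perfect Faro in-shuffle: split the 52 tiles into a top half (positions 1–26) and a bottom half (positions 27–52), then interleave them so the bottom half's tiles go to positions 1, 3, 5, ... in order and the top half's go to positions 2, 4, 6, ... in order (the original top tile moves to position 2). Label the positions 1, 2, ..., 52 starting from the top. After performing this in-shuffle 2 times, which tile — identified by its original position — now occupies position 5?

Work backwards from position 5, undoing one in-shuffle at a time:
5 ← 29 ← 41
So the tile now at position 5 started at position 41.

41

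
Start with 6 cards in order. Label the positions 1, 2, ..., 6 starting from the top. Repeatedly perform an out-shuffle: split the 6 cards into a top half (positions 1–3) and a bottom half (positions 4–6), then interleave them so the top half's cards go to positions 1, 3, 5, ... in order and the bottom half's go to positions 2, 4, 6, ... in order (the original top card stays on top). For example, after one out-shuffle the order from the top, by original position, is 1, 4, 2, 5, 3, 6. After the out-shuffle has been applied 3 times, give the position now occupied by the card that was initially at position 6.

Position 6 is a fixed point of every out-shuffle, so the card never moves.

6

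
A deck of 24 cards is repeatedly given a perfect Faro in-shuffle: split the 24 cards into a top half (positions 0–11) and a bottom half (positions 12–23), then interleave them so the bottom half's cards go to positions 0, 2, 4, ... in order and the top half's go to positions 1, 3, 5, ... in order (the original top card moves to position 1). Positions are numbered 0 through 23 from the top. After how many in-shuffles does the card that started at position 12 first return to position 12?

20

Follow position 12 under repeated in-shuffles:
12 → 0 → 1 → 3 → 7 → 15 → 6 → 13 → 2 → 5 → 11 → 23 → 22 → 20 → 16 → 8 → 17 → 10 → 21 → 18 → 12
It first returns after 20 in-shuffles.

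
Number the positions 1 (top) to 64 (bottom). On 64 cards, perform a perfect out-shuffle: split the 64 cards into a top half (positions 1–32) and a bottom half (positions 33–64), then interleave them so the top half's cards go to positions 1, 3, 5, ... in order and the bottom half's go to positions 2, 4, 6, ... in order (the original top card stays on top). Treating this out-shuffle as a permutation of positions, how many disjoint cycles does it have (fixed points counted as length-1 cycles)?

Trace each unvisited position around until it returns:
(1) (2 3 5 9 17 33) (4 7 13 25 49 34) (6 11 21 41 18 35) (8 15 29 57 50 36) (10 19 37) (12 23 45 26 51 38) (14 27 53 42 20 39) ... plus 6 more
14 cycles in total.

14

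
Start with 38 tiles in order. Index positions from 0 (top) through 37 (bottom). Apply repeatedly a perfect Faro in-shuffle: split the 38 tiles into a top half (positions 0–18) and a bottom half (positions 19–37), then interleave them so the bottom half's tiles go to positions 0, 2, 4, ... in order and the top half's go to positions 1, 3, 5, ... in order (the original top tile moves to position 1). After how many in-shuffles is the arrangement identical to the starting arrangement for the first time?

The in-shuffle permutes the 38 positions with cycle lengths [2, 12, 12, 12].
Every tile is home exactly when every cycle has completed a whole number of laps, i.e. after lcm(2, 12) = 12 in-shuffles.

12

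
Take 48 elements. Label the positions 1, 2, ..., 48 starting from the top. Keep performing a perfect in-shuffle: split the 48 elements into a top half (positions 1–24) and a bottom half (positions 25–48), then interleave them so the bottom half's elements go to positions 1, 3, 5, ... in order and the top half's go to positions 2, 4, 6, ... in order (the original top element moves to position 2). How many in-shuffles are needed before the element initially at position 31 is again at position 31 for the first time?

Follow position 31 under repeated in-shuffles:
31 → 13 → 26 → 3 → 6 → 12 → 24 → 48 → ... → 31 (length 21)
It first returns after 21 in-shuffles.

21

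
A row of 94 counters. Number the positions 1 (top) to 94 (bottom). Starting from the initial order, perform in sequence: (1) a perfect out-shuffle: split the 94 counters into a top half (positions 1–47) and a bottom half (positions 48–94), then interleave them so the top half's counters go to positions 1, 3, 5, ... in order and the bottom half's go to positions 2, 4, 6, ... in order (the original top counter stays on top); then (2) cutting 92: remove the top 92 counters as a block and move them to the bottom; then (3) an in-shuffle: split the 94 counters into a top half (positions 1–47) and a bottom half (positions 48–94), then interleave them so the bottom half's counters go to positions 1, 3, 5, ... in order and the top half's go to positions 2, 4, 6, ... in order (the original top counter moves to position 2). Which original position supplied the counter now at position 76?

Undo the operations in reverse order, starting from position 76:
  undo op 3 (in-shuffle, from top half): 76 ← 38
  undo op 2 (cut 92): 38 ← 36
  undo op 1 (out-shuffle, from bottom half): 36 ← 65
So the counter at position 76 came from original position 65.

65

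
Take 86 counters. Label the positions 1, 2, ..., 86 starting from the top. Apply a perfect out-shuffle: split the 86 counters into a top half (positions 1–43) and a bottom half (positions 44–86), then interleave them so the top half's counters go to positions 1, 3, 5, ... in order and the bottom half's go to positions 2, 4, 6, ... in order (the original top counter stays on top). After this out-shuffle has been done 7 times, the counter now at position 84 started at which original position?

Work backwards from position 84, undoing one out-shuffle at a time:
84 ← 85 ← 43 ← 22 ← 54 ← 70 ← 78 ← 82
So the counter now at position 84 started at position 82.

82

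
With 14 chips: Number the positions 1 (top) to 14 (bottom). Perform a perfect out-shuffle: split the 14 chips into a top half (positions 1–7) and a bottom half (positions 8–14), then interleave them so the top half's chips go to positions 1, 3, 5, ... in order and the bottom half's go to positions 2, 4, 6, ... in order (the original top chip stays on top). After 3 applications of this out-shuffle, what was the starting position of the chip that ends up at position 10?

Work backwards from position 10, undoing one out-shuffle at a time:
10 ← 12 ← 13 ← 7
So the chip now at position 10 started at position 7.

7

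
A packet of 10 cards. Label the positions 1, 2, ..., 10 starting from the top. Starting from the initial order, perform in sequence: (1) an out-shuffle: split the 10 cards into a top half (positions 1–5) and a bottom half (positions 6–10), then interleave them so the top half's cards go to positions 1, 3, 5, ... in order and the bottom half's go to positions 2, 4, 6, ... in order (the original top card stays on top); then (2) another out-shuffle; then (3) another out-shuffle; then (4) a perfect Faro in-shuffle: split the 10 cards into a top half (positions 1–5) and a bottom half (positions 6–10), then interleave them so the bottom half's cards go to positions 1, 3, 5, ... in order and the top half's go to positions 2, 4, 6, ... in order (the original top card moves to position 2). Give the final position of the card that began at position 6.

Track the card from position 6 forward through each operation:
  after op 1 (out-shuffle): 6 → 2
  after op 2 (out-shuffle): 2 → 3
  after op 3 (out-shuffle): 3 → 5
  after op 4 (in-shuffle): 5 → 10

10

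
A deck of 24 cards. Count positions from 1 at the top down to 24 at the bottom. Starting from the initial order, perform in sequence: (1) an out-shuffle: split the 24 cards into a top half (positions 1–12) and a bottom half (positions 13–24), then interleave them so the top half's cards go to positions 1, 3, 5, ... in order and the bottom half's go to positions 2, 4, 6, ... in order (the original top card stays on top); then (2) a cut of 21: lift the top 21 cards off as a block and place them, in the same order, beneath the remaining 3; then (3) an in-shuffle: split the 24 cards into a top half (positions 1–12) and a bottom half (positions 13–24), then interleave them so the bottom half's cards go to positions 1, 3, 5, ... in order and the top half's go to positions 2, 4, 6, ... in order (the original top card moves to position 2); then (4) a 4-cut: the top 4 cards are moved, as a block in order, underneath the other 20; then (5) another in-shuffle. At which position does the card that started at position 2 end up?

Track the card from position 2 forward through each operation:
  after op 1 (out-shuffle): 2 → 3
  after op 2 (cut 21): 3 → 6
  after op 3 (in-shuffle): 6 → 12
  after op 4 (cut 4): 12 → 8
  after op 5 (in-shuffle): 8 → 16

16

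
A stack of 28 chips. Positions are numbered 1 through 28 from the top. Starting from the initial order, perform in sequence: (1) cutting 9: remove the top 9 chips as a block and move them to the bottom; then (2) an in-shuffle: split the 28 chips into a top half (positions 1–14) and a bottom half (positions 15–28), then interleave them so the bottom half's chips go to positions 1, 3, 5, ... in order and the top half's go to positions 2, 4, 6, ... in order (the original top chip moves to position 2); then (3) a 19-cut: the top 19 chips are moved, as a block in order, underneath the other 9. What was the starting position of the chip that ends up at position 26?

Undo the operations in reverse order, starting from position 26:
  undo op 3 (cut 19): 26 ← 17
  undo op 2 (in-shuffle, from bottom half): 17 ← 23
  undo op 1 (cut 9): 23 ← 4
So the chip at position 26 came from original position 4.

4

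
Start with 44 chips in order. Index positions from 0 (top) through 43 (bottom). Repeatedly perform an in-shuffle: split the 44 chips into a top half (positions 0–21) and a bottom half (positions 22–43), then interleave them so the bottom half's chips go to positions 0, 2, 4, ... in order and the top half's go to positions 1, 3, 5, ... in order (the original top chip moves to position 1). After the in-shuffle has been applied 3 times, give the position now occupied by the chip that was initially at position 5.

2

Track the chip's position through each in-shuffle:
5 → 11 → 23 → 2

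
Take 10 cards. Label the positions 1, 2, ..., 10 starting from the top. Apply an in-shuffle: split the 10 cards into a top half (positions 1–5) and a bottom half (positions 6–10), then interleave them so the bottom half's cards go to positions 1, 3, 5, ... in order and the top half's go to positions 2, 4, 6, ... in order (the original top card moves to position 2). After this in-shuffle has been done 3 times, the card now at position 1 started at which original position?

7

Work backwards from position 1, undoing one in-shuffle at a time:
1 ← 6 ← 3 ← 7
So the card now at position 1 started at position 7.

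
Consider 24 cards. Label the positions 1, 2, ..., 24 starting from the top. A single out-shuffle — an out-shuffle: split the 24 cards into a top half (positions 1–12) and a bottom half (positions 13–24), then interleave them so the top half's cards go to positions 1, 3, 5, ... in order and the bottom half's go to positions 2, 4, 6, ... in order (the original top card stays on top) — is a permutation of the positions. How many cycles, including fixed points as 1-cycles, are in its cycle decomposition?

4

Trace each unvisited position around until it returns:
(1) (2 3 5 9 17 10 ... len 11) (6 11 21 18 12 23 ... len 11) (24)
4 cycles in total.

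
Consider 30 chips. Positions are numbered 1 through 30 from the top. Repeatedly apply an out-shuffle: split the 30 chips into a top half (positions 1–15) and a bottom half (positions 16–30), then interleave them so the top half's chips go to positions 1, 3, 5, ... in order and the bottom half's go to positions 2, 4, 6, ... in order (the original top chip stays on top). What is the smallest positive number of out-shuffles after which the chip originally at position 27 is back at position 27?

Follow position 27 under repeated out-shuffles:
27 → 24 → 18 → 6 → 11 → 21 → 12 → 23 → ... → 27 (length 28)
It first returns after 28 out-shuffles.

28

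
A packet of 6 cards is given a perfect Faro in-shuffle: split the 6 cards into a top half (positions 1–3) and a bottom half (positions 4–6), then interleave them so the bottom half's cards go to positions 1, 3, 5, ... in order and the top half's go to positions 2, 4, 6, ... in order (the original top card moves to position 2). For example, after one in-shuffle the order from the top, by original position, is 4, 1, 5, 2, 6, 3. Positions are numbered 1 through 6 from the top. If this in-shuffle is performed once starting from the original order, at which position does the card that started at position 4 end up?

1

Track the card's position through each in-shuffle:
4 → 1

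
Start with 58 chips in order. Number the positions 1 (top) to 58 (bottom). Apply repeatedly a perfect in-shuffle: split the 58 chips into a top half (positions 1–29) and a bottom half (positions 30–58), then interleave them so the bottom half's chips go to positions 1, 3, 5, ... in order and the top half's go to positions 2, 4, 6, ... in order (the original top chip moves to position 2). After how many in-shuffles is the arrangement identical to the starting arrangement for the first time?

58

The in-shuffle permutes the 58 positions with cycle lengths [58].
Every chip is home exactly when every cycle has completed a whole number of laps, i.e. after lcm(58) = 58 in-shuffles.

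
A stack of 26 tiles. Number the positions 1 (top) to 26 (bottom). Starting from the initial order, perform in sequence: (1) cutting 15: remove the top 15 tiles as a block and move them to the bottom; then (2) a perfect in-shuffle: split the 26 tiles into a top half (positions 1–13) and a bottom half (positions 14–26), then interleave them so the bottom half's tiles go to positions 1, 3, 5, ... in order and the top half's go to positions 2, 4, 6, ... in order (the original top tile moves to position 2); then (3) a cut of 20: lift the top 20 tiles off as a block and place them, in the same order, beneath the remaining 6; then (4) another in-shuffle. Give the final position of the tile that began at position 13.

Track the tile from position 13 forward through each operation:
  after op 1 (cut 15): 13 → 24
  after op 2 (in-shuffle): 24 → 21
  after op 3 (cut 20): 21 → 1
  after op 4 (in-shuffle): 1 → 2

2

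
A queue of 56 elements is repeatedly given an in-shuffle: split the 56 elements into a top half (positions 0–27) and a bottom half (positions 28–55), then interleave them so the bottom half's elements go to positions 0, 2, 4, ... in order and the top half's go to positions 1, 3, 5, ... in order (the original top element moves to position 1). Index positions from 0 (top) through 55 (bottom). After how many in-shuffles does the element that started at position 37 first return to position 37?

2

Follow position 37 under repeated in-shuffles:
37 → 18 → 37
It first returns after 2 in-shuffles.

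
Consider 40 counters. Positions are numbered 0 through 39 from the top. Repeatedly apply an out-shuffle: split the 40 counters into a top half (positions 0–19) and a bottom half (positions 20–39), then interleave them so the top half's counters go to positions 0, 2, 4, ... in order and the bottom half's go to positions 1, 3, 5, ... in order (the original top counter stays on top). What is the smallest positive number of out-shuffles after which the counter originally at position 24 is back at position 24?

Follow position 24 under repeated out-shuffles:
24 → 9 → 18 → 36 → 33 → 27 → 15 → 30 → 21 → 3 → 6 → 12 → 24
It first returns after 12 out-shuffles.

12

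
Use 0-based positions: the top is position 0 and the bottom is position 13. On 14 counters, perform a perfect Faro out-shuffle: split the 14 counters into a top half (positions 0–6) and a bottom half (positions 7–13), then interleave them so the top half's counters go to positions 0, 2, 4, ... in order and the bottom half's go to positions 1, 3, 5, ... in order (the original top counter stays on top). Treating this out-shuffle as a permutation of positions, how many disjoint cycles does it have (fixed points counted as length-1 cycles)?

3

Trace each unvisited position around until it returns:
(0) (1 2 4 8 3 6 ... len 12) (13)
3 cycles in total.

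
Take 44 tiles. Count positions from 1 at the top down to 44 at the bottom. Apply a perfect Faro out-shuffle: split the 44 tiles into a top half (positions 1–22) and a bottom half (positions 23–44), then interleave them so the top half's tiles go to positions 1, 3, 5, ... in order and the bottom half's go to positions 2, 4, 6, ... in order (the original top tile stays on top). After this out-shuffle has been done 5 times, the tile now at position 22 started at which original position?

3

Work backwards from position 22, undoing one out-shuffle at a time:
22 ← 33 ← 17 ← 9 ← 5 ← 3
So the tile now at position 22 started at position 3.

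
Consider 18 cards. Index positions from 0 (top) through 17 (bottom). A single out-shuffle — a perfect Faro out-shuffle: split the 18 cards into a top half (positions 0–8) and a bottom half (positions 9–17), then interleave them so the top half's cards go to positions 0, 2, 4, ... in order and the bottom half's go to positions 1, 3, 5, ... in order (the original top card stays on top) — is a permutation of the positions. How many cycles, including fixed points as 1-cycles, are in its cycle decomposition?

4

Trace each unvisited position around until it returns:
(0) (1 2 4 8 16 15 13 9) (3 6 12 7 14 11 5 10) (17)
4 cycles in total.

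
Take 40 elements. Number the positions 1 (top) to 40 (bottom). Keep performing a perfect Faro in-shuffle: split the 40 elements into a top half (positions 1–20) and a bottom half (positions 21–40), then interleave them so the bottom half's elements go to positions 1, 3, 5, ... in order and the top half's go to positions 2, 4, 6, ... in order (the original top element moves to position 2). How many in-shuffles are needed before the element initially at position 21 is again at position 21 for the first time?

Follow position 21 under repeated in-shuffles:
21 → 1 → 2 → 4 → 8 → 16 → 32 → 23 → 5 → 10 → 20 → 40 → 39 → 37 → 33 → 25 → 9 → 18 → 36 → 31 → 21
It first returns after 20 in-shuffles.

20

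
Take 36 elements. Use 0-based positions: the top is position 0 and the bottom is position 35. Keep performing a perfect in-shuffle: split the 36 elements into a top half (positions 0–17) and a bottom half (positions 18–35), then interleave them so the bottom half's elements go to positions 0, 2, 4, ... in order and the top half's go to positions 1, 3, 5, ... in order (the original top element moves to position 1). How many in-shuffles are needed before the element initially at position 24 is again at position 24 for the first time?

Follow position 24 under repeated in-shuffles:
24 → 12 → 25 → 14 → 29 → 22 → 8 → 17 → ... → 24 (length 36)
It first returns after 36 in-shuffles.

36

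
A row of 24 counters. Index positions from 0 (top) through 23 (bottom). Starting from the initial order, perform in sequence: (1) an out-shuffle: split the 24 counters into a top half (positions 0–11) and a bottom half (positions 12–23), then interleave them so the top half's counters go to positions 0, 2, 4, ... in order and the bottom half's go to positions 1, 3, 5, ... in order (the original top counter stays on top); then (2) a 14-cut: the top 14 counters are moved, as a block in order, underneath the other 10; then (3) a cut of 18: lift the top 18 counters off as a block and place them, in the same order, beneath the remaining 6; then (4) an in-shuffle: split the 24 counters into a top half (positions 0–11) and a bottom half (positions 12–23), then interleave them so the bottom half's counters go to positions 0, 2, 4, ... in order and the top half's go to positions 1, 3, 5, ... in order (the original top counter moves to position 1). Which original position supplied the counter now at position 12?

1

Undo the operations in reverse order, starting from position 12:
  undo op 4 (in-shuffle, from bottom half): 12 ← 18
  undo op 3 (cut 18): 18 ← 12
  undo op 2 (cut 14): 12 ← 2
  undo op 1 (out-shuffle, from top half): 2 ← 1
So the counter at position 12 came from original position 1.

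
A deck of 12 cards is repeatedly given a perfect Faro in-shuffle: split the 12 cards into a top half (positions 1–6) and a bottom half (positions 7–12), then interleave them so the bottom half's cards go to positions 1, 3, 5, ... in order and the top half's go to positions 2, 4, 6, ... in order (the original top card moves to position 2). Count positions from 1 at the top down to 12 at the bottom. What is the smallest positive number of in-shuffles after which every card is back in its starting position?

The in-shuffle permutes the 12 positions with cycle lengths [12].
Every card is home exactly when every cycle has completed a whole number of laps, i.e. after lcm(12) = 12 in-shuffles.

12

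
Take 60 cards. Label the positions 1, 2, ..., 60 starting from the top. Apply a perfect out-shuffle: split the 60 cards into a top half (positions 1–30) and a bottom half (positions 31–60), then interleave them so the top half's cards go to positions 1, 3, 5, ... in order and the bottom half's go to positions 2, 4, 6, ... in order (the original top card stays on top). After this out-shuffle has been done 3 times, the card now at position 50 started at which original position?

Work backwards from position 50, undoing one out-shuffle at a time:
50 ← 55 ← 28 ← 44
So the card now at position 50 started at position 44.

44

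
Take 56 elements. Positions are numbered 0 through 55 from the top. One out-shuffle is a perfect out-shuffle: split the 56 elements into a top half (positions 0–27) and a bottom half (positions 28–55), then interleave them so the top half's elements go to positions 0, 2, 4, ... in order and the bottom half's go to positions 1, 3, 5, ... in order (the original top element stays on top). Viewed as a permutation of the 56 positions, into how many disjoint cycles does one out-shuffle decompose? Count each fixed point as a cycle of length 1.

6

Trace each unvisited position around until it returns:
(0) (1 2 4 8 16 32 ... len 20) (3 6 12 24 48 41 ... len 20) (5 10 20 40 25 50 45 35 15 30) (11 22 44 33) (55)
6 cycles in total.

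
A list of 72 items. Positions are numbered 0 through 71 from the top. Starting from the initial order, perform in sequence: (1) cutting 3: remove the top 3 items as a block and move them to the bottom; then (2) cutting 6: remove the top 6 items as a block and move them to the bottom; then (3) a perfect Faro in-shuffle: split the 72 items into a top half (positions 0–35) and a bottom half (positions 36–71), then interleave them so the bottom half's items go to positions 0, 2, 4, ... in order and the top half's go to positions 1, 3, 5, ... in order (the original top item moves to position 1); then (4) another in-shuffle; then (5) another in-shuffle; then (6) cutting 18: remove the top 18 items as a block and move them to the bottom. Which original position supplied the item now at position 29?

14

Undo the operations in reverse order, starting from position 29:
  undo op 6 (cut 18): 29 ← 47
  undo op 5 (in-shuffle, from top half): 47 ← 23
  undo op 4 (in-shuffle, from top half): 23 ← 11
  undo op 3 (in-shuffle, from top half): 11 ← 5
  undo op 2 (cut 6): 5 ← 11
  undo op 1 (cut 3): 11 ← 14
So the item at position 29 came from original position 14.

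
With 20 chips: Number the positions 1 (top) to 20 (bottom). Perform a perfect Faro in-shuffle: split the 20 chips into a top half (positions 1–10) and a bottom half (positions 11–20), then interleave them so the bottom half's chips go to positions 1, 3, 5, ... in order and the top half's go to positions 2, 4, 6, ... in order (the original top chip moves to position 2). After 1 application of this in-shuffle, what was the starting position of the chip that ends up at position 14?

7

Work backwards from position 14, undoing one in-shuffle at a time:
14 ← 7
So the chip now at position 14 started at position 7.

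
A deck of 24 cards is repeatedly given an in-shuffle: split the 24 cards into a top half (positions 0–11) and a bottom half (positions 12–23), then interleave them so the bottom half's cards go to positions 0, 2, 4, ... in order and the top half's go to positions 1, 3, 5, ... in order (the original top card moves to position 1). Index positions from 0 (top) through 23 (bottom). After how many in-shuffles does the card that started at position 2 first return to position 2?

Follow position 2 under repeated in-shuffles:
2 → 5 → 11 → 23 → 22 → 20 → 16 → 8 → 17 → 10 → 21 → 18 → 12 → 0 → 1 → 3 → 7 → 15 → 6 → 13 → 2
It first returns after 20 in-shuffles.

20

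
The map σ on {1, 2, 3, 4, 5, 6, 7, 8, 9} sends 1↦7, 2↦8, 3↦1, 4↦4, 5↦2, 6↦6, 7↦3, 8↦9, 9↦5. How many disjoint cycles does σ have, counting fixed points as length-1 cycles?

4

Cycle decomposition: (1 7 3) (2 8 9 5) (4) (6).
4 cycles.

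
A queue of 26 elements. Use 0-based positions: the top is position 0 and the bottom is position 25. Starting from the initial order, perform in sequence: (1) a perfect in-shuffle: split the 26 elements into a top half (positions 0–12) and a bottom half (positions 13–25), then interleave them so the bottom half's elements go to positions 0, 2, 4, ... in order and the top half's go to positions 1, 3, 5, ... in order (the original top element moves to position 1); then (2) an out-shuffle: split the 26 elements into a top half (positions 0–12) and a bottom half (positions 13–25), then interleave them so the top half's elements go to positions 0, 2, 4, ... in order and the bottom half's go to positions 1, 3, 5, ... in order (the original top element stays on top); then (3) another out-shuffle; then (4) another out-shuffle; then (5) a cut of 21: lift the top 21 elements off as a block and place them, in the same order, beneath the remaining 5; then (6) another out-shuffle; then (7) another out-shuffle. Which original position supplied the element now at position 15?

Undo the operations in reverse order, starting from position 15:
  undo op 7 (out-shuffle, from bottom half): 15 ← 20
  undo op 6 (out-shuffle, from top half): 20 ← 10
  undo op 5 (cut 21): 10 ← 5
  undo op 4 (out-shuffle, from bottom half): 5 ← 15
  undo op 3 (out-shuffle, from bottom half): 15 ← 20
  undo op 2 (out-shuffle, from top half): 20 ← 10
  undo op 1 (in-shuffle, from bottom half): 10 ← 18
So the element at position 15 came from original position 18.

18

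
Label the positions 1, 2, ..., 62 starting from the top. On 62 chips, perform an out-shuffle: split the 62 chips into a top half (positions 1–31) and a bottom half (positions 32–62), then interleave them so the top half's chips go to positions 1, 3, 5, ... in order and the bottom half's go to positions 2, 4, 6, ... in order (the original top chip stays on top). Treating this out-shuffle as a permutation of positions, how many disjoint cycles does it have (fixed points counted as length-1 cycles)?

3

Trace each unvisited position around until it returns:
(1) (2 3 5 9 17 33 ... len 60) (62)
3 cycles in total.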